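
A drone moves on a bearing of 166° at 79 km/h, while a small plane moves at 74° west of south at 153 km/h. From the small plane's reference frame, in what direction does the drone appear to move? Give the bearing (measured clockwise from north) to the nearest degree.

102°

Taking east as x and north as y: drone velocity = (19.112, -76.653) km/h; small plane velocity = (-147.073, -42.173) km/h.
Velocity of drone relative to small plane = (19.112, -76.653) − (-147.073, -42.173) = (166.185, -34.481) km/h.
Bearing = atan2(166.18, -34.48) = 101.72° clockwise from north.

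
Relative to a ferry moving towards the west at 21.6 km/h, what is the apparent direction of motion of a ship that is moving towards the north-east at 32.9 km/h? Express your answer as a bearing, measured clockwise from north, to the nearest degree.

Taking east as x and north as y: ship velocity = (23.264, 23.264) km/h; ferry velocity = (-21.600, 0.000) km/h.
Velocity of ship relative to ferry = (23.264, 23.264) − (-21.600, 0.000) = (44.864, 23.264) km/h.
Bearing = atan2(44.86, 23.26) = 62.59° clockwise from north.

063°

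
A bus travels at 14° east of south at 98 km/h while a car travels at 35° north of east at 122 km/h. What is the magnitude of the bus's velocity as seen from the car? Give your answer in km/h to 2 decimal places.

181.82 km/h

Taking east as x and north as y: bus velocity = (23.708, -95.089) km/h; car velocity = (99.937, 69.976) km/h.
Velocity of bus relative to car = (23.708, -95.089) − (99.937, 69.976) = (-76.228, -165.065) km/h.
Magnitude = |(-76.228, -165.065)| = 181.817 km/h.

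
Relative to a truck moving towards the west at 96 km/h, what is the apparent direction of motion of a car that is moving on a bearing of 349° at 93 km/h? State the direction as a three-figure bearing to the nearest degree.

041°

Taking east as x and north as y: car velocity = (-17.745, 91.291) km/h; truck velocity = (-96.000, 0.000) km/h.
Velocity of car relative to truck = (-17.745, 91.291) − (-96.000, 0.000) = (78.255, 91.291) km/h.
Bearing = atan2(78.25, 91.29) = 40.60° clockwise from north.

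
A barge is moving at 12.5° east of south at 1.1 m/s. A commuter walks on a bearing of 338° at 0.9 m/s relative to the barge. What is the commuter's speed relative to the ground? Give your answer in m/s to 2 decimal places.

0.26 m/s

Taking east as x and north as y: barge velocity = (0.238, -1.074) m/s; commuter velocity relative to barge = (-0.337, 0.834) m/s.
Velocity relative to ground = (0.238, -1.074) + (-0.337, 0.834) = (-0.099, -0.239) m/s.
Speed = |(-0.099, -0.239)| = 0.259 m/s.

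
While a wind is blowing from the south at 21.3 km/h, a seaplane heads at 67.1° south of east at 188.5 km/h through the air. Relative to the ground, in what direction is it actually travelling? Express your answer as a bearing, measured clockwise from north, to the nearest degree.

154°

Taking east as x and north as y: velocity relative to the air = (73.350, -173.643) km/h; the air relative to ground = (0.000, 21.300) km/h.
Velocity relative to ground = (73.350, -173.643) + (0.000, 21.300) = (73.350, -152.343) km/h.
Bearing = atan2(73.35, -152.34) = 154.29° clockwise from north.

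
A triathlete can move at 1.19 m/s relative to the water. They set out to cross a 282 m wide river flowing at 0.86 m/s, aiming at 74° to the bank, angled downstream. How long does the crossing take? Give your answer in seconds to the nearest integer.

247 s

The component of the triathlete's velocity perpendicular to the bank is 1.19 × sin 74° = 1.144 m/s.
The flow acts along the bank and has no component across it.
Time = 282 / 1.144 = 246.525 s.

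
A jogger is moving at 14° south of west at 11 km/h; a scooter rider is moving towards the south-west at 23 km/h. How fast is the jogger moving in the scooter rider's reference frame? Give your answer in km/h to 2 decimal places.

Taking east as x and north as y: jogger velocity = (-10.673, -2.661) km/h; scooter rider velocity = (-16.263, -16.263) km/h.
Velocity of jogger relative to scooter rider = (-10.673, -2.661) − (-16.263, -16.263) = (5.590, 13.602) km/h.
Magnitude = |(5.590, 13.602)| = 14.706 km/h.

14.71 km/h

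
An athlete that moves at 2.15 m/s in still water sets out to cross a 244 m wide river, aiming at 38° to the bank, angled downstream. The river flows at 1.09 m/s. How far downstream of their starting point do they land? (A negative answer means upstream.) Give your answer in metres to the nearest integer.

513 m

Perpendicular speed = 1.324 m/s; crossing time = 244 / 1.324 = 184.336 s.
Net downstream speed = 2.784 m/s.
Drift = 2.784 × 184.336 = 513.232 m (downstream).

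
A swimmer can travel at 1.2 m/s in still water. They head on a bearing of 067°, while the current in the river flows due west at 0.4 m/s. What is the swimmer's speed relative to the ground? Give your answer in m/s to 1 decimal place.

Taking east as x and north as y: velocity relative to the water = (1.105, 0.469) m/s; the water relative to ground = (-0.400, 0.000) m/s.
Velocity relative to ground = (1.105, 0.469) + (-0.400, 0.000) = (0.705, 0.469) m/s.
Speed = |(0.705, 0.469)| = 0.846 m/s.

0.8 m/s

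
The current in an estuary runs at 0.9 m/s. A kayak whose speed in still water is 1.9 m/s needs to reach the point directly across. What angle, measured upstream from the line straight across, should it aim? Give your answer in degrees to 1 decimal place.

To cancel the current, the upstream component of the kayak's velocity must equal the flow: 1.9 sin θ = 0.9.
sin θ = 0.9 / 1.9 = 0.4737.
θ = arcsin(0.4737) = 28.274°.

28.3°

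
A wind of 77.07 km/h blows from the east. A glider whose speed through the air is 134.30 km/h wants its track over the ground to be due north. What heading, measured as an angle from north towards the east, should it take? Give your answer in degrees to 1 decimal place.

The wind pushes perpendicular to the desired track; the heading must have a component into the wind equal to 77.07 km/h: 134.30 sin θ = 77.07.
sin θ = 0.5739, so θ = 35.020°.

35.0°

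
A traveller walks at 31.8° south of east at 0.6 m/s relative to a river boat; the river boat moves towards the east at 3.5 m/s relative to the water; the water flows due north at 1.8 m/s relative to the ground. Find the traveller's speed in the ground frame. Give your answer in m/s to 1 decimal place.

4.3 m/s

In east/north components (m/s): traveller relative to river boat = (0.510, -0.316); river boat relative to water = (3.500, 0.000); water relative to ground = (0.000, 1.800).
Sum = (4.010, 1.484) m/s.
Speed = |(4.010, 1.484)| = 4.276 m/s.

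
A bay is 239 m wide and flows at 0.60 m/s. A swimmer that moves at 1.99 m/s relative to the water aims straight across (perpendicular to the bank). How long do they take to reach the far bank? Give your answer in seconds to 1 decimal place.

120.1 s

The component of the swimmer's velocity perpendicular to the bank is 1.99 m/s.
The flow acts along the bank and has no component across it.
Time = 239 / 1.990 = 120.101 s.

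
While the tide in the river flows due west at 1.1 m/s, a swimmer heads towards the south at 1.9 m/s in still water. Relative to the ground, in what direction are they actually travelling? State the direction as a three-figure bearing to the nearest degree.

210°

Taking east as x and north as y: velocity relative to the water = (0.000, -1.900) m/s; the water relative to ground = (-1.100, 0.000) m/s.
Velocity relative to ground = (0.000, -1.900) + (-1.100, 0.000) = (-1.100, -1.900) m/s.
Bearing = atan2(-1.10, -1.90) = 210.07° clockwise from north.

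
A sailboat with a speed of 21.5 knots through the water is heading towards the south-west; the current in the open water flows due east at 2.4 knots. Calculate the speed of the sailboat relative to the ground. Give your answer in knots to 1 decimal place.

19.9 knots

Taking east as x and north as y: velocity relative to the water = (-15.203, -15.203) knots; the water relative to ground = (2.400, 0.000) knots.
Velocity relative to ground = (-15.203, -15.203) + (2.400, 0.000) = (-12.803, -15.203) knots.
Speed = |(-12.803, -15.203)| = 19.876 knots.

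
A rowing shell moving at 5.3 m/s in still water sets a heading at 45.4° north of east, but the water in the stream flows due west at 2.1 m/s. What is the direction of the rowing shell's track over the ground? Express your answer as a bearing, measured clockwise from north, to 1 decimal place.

023.3°

Taking east as x and north as y: velocity relative to the water = (3.721, 3.774) m/s; the water relative to ground = (-2.100, 0.000) m/s.
Velocity relative to ground = (3.721, 3.774) + (-2.100, 0.000) = (1.621, 3.774) m/s.
Bearing = atan2(1.62, 3.77) = 23.25° clockwise from north.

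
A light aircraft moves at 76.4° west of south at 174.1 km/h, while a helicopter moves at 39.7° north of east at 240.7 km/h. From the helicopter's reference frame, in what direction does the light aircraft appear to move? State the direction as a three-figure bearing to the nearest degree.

241°

Taking east as x and north as y: light aircraft velocity = (-169.218, -40.938) km/h; helicopter velocity = (185.194, 153.751) km/h.
Velocity of light aircraft relative to helicopter = (-169.218, -40.938) − (185.194, 153.751) = (-354.413, -194.690) km/h.
Bearing = atan2(-354.41, -194.69) = 241.22° clockwise from north.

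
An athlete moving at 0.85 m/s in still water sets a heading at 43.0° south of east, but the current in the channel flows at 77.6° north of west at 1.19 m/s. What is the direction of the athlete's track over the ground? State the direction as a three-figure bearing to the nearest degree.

Taking east as x and north as y: velocity relative to the water = (0.622, -0.580) m/s; the water relative to ground = (-0.256, 1.162) m/s.
Velocity relative to ground = (0.622, -0.580) + (-0.256, 1.162) = (0.366, 0.583) m/s.
Bearing = atan2(0.37, 0.58) = 32.15° clockwise from north.

032°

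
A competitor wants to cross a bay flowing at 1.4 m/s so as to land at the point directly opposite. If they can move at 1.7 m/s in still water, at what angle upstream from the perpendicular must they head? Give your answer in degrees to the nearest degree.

55°

To cancel the current, the upstream component of the competitor's velocity must equal the flow: 1.7 sin θ = 1.4.
sin θ = 1.4 / 1.7 = 0.8235.
θ = arcsin(0.8235) = 55.440°.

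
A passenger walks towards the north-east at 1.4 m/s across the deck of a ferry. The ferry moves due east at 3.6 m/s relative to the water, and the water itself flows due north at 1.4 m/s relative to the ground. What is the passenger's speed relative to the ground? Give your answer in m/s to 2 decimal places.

In east/north components (m/s): passenger relative to ferry = (0.990, 0.990); ferry relative to water = (3.600, 0.000); water relative to ground = (0.000, 1.400).
Sum = (4.590, 2.390) m/s.
Speed = |(4.590, 2.390)| = 5.175 m/s.

5.17 m/s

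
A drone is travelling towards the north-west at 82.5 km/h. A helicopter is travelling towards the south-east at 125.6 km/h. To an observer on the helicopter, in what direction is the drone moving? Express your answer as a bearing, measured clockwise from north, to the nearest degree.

Taking east as x and north as y: drone velocity = (-58.336, 58.336) km/h; helicopter velocity = (88.813, -88.813) km/h.
Velocity of drone relative to helicopter = (-58.336, 58.336) − (88.813, -88.813) = (-147.149, 147.149) km/h.
Bearing = atan2(-147.15, 147.15) = 315.00° clockwise from north.

315°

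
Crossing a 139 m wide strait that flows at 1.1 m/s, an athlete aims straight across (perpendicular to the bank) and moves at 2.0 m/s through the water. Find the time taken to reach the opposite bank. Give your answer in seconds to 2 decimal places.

The component of the athlete's velocity perpendicular to the bank is 2.0 m/s.
The flow acts along the bank and has no component across it.
Time = 139 / 2.000 = 69.500 s.

69.50 s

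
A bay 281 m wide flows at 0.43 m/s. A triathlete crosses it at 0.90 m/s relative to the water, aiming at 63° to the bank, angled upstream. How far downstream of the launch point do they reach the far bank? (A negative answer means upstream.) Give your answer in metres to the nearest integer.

Perpendicular speed = 0.802 m/s; crossing time = 281 / 0.802 = 350.415 s.
Net downstream speed = 0.021 m/s.
Drift = 0.021 × 350.415 = 7.502 m (downstream).

8 m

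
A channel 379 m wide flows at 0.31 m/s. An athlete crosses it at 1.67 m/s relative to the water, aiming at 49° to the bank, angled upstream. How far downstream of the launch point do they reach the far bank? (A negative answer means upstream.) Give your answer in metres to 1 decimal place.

Perpendicular speed = 1.260 m/s; crossing time = 379 / 1.260 = 300.707 s.
Net downstream speed = -0.786 m/s.
Drift = -0.786 × 300.707 = -236.241 m (upstream).

-236.2 m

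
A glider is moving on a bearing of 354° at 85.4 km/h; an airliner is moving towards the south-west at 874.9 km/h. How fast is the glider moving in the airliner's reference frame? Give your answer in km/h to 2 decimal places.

Taking east as x and north as y: glider velocity = (-8.927, 84.932) km/h; airliner velocity = (-618.648, -618.648) km/h.
Velocity of glider relative to airliner = (-8.927, 84.932) − (-618.648, -618.648) = (609.721, 703.580) km/h.
Magnitude = |(609.721, 703.580)| = 931.013 km/h.

931.01 km/h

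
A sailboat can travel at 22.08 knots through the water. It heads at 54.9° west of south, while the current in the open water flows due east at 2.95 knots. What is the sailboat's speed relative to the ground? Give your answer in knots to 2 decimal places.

19.74 knots

Taking east as x and north as y: velocity relative to the water = (-18.065, -12.696) knots; the water relative to ground = (2.950, 0.000) knots.
Velocity relative to ground = (-18.065, -12.696) + (2.950, 0.000) = (-15.115, -12.696) knots.
Speed = |(-15.115, -12.696)| = 19.739 knots.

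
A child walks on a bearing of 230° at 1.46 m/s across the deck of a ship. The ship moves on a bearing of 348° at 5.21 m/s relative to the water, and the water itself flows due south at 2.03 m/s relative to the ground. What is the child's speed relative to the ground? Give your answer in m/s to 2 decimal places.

3.06 m/s

In east/north components (m/s): child relative to ship = (-1.118, -0.938); ship relative to water = (-1.083, 5.096); water relative to ground = (0.000, -2.030).
Sum = (-2.202, 2.128) m/s.
Speed = |(-2.202, 2.128)| = 3.062 m/s.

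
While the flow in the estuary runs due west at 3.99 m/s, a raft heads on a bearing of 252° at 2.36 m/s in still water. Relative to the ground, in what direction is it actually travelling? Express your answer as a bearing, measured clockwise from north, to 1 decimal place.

Taking east as x and north as y: velocity relative to the water = (-2.244, -0.729) m/s; the water relative to ground = (-3.990, 0.000) m/s.
Velocity relative to ground = (-2.244, -0.729) + (-3.990, 0.000) = (-6.234, -0.729) m/s.
Bearing = atan2(-6.23, -0.73) = 263.33° clockwise from north.

263.3°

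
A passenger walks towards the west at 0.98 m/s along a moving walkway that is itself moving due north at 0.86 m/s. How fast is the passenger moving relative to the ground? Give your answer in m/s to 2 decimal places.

1.30 m/s

Taking east as x and north as y: moving walkway velocity = (0.000, 0.860) m/s; passenger velocity relative to moving walkway = (-0.980, 0.000) m/s.
Velocity relative to ground = (0.000, 0.860) + (-0.980, 0.000) = (-0.980, 0.860) m/s.
Speed = |(-0.980, 0.860)| = 1.304 m/s.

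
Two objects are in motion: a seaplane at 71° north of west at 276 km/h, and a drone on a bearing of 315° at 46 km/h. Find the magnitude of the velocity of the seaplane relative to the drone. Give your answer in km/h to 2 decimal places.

235.52 km/h

Taking east as x and north as y: seaplane velocity = (-89.857, 260.963) km/h; drone velocity = (-32.527, 32.527) km/h.
Velocity of seaplane relative to drone = (-89.857, 260.963) − (-32.527, 32.527) = (-57.330, 228.436) km/h.
Magnitude = |(-57.330, 228.436)| = 235.520 km/h.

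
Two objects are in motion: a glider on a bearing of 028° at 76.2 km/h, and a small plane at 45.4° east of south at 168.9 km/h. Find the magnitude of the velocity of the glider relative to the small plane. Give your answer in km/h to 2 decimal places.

204.17 km/h

Taking east as x and north as y: glider velocity = (35.774, 67.281) km/h; small plane velocity = (120.261, -118.594) km/h.
Velocity of glider relative to small plane = (35.774, 67.281) − (120.261, -118.594) = (-84.487, 185.874) km/h.
Magnitude = |(-84.487, 185.874)| = 204.175 km/h.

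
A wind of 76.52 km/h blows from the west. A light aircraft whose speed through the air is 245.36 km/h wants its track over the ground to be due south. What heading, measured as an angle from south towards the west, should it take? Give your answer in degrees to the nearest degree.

18°

The wind pushes perpendicular to the desired track; the heading must have a component into the wind equal to 76.52 km/h: 245.36 sin θ = 76.52.
sin θ = 0.3119, so θ = 18.172°.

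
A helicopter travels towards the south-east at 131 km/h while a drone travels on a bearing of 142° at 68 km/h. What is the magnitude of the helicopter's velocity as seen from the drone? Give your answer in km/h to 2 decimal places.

64.05 km/h

Taking east as x and north as y: helicopter velocity = (92.631, -92.631) km/h; drone velocity = (41.865, -53.585) km/h.
Velocity of helicopter relative to drone = (92.631, -92.631) − (41.865, -53.585) = (50.766, -39.046) km/h.
Magnitude = |(50.766, -39.046)| = 64.045 km/h.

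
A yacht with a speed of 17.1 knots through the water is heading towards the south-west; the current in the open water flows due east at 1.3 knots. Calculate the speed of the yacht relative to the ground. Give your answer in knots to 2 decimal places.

Taking east as x and north as y: velocity relative to the water = (-12.092, -12.092) knots; the water relative to ground = (1.300, 0.000) knots.
Velocity relative to ground = (-12.092, -12.092) + (1.300, 0.000) = (-10.792, -12.092) knots.
Speed = |(-10.792, -12.092)| = 16.207 knots.

16.21 knots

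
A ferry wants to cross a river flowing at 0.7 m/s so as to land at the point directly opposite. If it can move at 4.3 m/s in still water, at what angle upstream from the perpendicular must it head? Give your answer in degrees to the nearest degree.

To cancel the current, the upstream component of the ferry's velocity must equal the flow: 4.3 sin θ = 0.7.
sin θ = 0.7 / 4.3 = 0.1628.
θ = arcsin(0.1628) = 9.369°.

9°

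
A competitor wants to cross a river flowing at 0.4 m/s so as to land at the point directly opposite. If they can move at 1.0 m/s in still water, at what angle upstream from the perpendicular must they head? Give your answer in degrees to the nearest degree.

24°

To cancel the current, the upstream component of the competitor's velocity must equal the flow: 1.0 sin θ = 0.4.
sin θ = 0.4 / 1.0 = 0.4000.
θ = arcsin(0.4000) = 23.578°.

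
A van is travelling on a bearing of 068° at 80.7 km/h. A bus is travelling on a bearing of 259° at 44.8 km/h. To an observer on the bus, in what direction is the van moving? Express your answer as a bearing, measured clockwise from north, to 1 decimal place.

071.9°

Taking east as x and north as y: van velocity = (74.824, 30.231) km/h; bus velocity = (-43.977, -8.548) km/h.
Velocity of van relative to bus = (74.824, 30.231) − (-43.977, -8.548) = (118.801, 38.779) km/h.
Bearing = atan2(118.80, 38.78) = 71.92° clockwise from north.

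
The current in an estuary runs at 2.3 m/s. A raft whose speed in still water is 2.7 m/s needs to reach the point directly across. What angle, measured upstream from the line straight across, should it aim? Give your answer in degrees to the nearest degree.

To cancel the current, the upstream component of the raft's velocity must equal the flow: 2.7 sin θ = 2.3.
sin θ = 2.3 / 2.7 = 0.8519.
θ = arcsin(0.8519) = 58.414°.

58°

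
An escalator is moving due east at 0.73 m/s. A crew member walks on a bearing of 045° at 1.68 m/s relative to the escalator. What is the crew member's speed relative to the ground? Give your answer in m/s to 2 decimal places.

2.26 m/s

Taking east as x and north as y: escalator velocity = (0.730, 0.000) m/s; crew member velocity relative to escalator = (1.188, 1.188) m/s.
Velocity relative to ground = (0.730, 0.000) + (1.188, 1.188) = (1.918, 1.188) m/s.
Speed = |(1.918, 1.188)| = 2.256 m/s.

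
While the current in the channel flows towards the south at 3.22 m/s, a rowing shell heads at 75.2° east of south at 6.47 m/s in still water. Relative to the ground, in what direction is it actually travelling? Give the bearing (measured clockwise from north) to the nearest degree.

Taking east as x and north as y: velocity relative to the water = (6.255, -1.653) m/s; the water relative to ground = (0.000, -3.220) m/s.
Velocity relative to ground = (6.255, -1.653) + (0.000, -3.220) = (6.255, -4.873) m/s.
Bearing = atan2(6.26, -4.87) = 127.92° clockwise from north.

128°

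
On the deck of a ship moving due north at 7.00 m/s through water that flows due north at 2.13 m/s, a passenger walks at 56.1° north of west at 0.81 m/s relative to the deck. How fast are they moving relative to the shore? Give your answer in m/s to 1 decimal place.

In east/north components (m/s): passenger relative to ship = (-0.452, 0.672); ship relative to water = (0.000, 7.000); water relative to ground = (0.000, 2.130).
Sum = (-0.452, 9.802) m/s.
Speed = |(-0.452, 9.802)| = 9.813 m/s.

9.8 m/s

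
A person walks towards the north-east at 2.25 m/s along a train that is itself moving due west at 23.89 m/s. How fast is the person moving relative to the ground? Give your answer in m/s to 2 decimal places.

Taking east as x and north as y: train velocity = (-23.890, 0.000) m/s; person velocity relative to train = (1.591, 1.591) m/s.
Velocity relative to ground = (-23.890, 0.000) + (1.591, 1.591) = (-22.299, 1.591) m/s.
Speed = |(-22.299, 1.591)| = 22.356 m/s.

22.36 m/s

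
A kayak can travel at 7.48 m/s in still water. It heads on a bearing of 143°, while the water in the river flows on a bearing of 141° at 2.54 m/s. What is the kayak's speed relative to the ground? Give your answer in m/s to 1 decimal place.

10.0 m/s

Taking east as x and north as y: velocity relative to the water = (4.502, -5.974) m/s; the water relative to ground = (1.598, -1.974) m/s.
Velocity relative to ground = (4.502, -5.974) + (1.598, -1.974) = (6.100, -7.948) m/s.
Speed = |(6.100, -7.948)| = 10.019 m/s.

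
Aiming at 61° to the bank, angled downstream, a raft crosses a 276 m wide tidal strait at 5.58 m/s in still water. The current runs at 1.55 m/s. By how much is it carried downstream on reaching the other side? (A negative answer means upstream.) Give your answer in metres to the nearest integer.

241 m

Perpendicular speed = 4.880 m/s; crossing time = 276 / 4.880 = 56.553 s.
Net downstream speed = 4.255 m/s.
Drift = 4.255 × 56.553 = 240.646 m (downstream).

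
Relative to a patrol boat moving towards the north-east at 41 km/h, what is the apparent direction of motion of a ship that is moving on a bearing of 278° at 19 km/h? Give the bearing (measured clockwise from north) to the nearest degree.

Taking east as x and north as y: ship velocity = (-18.815, 2.644) km/h; patrol boat velocity = (28.991, 28.991) km/h.
Velocity of ship relative to patrol boat = (-18.815, 2.644) − (28.991, 28.991) = (-47.806, -26.347) km/h.
Bearing = atan2(-47.81, -26.35) = 241.14° clockwise from north.

241°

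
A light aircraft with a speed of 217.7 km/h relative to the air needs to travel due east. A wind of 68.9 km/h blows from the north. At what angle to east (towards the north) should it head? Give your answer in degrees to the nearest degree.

The wind pushes perpendicular to the desired track; the heading must have a component into the wind equal to 68.9 km/h: 217.7 sin θ = 68.9.
sin θ = 0.3165, so θ = 18.451°.

18°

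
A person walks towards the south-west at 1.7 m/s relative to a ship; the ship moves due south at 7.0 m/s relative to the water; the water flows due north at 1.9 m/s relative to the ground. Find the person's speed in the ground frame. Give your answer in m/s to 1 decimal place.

In east/north components (m/s): person relative to ship = (-1.202, -1.202); ship relative to water = (0.000, -7.000); water relative to ground = (0.000, 1.900).
Sum = (-1.202, -6.302) m/s.
Speed = |(-1.202, -6.302)| = 6.416 m/s.

6.4 m/s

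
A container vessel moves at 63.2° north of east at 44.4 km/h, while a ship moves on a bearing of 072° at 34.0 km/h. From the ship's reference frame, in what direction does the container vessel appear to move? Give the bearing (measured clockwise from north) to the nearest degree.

Taking east as x and north as y: container vessel velocity = (20.019, 39.631) km/h; ship velocity = (32.336, 10.507) km/h.
Velocity of container vessel relative to ship = (20.019, 39.631) − (32.336, 10.507) = (-12.317, 29.124) km/h.
Bearing = atan2(-12.32, 29.12) = 337.08° clockwise from north.

337°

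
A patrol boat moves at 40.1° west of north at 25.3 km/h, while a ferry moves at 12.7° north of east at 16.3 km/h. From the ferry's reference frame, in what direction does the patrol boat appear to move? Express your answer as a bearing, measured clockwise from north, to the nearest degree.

Taking east as x and north as y: patrol boat velocity = (-16.296, 19.353) km/h; ferry velocity = (15.901, 3.583) km/h.
Velocity of patrol boat relative to ferry = (-16.296, 19.353) − (15.901, 3.583) = (-32.198, 15.769) km/h.
Bearing = atan2(-32.20, 15.77) = 296.09° clockwise from north.

296°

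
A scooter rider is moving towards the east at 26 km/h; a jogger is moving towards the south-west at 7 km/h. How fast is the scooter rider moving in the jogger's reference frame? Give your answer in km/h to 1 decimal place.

Taking east as x and north as y: scooter rider velocity = (26.000, 0.000) km/h; jogger velocity = (-4.950, -4.950) km/h.
Velocity of scooter rider relative to jogger = (26.000, 0.000) − (-4.950, -4.950) = (30.950, 4.950) km/h.
Magnitude = |(30.950, 4.950)| = 31.343 km/h.

31.3 km/h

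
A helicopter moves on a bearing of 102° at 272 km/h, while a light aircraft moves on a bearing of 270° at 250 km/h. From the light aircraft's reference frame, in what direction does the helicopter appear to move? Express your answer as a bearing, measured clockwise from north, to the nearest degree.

096°

Taking east as x and north as y: helicopter velocity = (266.056, -56.552) km/h; light aircraft velocity = (-250.000, 0.000) km/h.
Velocity of helicopter relative to light aircraft = (266.056, -56.552) − (-250.000, 0.000) = (516.056, -56.552) km/h.
Bearing = atan2(516.06, -56.55) = 96.25° clockwise from north.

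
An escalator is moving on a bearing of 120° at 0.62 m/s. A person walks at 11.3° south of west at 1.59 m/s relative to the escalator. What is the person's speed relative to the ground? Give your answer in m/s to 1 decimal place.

1.2 m/s

Taking east as x and north as y: escalator velocity = (0.537, -0.310) m/s; person velocity relative to escalator = (-1.559, -0.312) m/s.
Velocity relative to ground = (0.537, -0.310) + (-1.559, -0.312) = (-1.022, -0.622) m/s.
Speed = |(-1.022, -0.622)| = 1.196 m/s.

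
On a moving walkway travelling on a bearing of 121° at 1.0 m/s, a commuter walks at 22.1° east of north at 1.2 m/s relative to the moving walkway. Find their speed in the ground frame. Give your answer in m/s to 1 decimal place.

Taking east as x and north as y: moving walkway velocity = (0.857, -0.515) m/s; commuter velocity relative to moving walkway = (0.451, 1.112) m/s.
Velocity relative to ground = (0.857, -0.515) + (0.451, 1.112) = (1.309, 0.597) m/s.
Speed = |(1.309, 0.597)| = 1.438 m/s.

1.4 m/s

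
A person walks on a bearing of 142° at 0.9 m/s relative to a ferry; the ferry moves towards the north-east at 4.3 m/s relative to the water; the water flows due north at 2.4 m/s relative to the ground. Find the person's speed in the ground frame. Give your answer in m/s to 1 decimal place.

In east/north components (m/s): person relative to ferry = (0.554, -0.709); ferry relative to water = (3.041, 3.041); water relative to ground = (0.000, 2.400).
Sum = (3.595, 4.731) m/s.
Speed = |(3.595, 4.731)| = 5.942 m/s.

5.9 m/s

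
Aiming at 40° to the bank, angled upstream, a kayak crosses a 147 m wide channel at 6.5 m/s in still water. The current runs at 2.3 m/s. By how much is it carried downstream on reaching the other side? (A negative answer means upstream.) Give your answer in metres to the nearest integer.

Perpendicular speed = 4.178 m/s; crossing time = 147 / 4.178 = 35.183 s.
Net downstream speed = -2.679 m/s.
Drift = -2.679 × 35.183 = -94.266 m (upstream).

-94 m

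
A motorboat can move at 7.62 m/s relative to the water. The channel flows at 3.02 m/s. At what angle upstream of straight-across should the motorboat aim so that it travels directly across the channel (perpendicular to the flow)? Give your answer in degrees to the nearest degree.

To cancel the current, the upstream component of the motorboat's velocity must equal the flow: 7.62 sin θ = 3.02.
sin θ = 3.02 / 7.62 = 0.3963.
θ = arcsin(0.3963) = 23.349°.

23°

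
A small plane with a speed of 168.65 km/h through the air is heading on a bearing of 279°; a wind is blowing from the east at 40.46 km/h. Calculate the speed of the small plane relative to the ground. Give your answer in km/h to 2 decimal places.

Taking east as x and north as y: velocity relative to the air = (-166.574, 26.383) km/h; the air relative to ground = (-40.460, 0.000) km/h.
Velocity relative to ground = (-166.574, 26.383) + (-40.460, 0.000) = (-207.034, 26.383) km/h.
Speed = |(-207.034, 26.383)| = 208.708 km/h.

208.71 km/h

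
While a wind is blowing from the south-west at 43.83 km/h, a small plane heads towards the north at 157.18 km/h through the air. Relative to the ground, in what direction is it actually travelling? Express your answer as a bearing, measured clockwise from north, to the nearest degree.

009°

Taking east as x and north as y: velocity relative to the air = (0.000, 157.180) km/h; the air relative to ground = (30.992, 30.992) km/h.
Velocity relative to ground = (0.000, 157.180) + (30.992, 30.992) = (30.992, 188.172) km/h.
Bearing = atan2(30.99, 188.17) = 9.35° clockwise from north.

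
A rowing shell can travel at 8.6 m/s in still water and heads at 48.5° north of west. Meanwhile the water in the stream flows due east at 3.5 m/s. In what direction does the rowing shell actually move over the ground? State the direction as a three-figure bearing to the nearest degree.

Taking east as x and north as y: velocity relative to the water = (-5.699, 6.441) m/s; the water relative to ground = (3.500, 0.000) m/s.
Velocity relative to ground = (-5.699, 6.441) + (3.500, 0.000) = (-2.199, 6.441) m/s.
Bearing = atan2(-2.20, 6.44) = 341.15° clockwise from north.

341°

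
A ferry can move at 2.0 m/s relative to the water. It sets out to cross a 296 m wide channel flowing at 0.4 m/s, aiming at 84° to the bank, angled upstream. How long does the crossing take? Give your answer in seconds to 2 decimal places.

The component of the ferry's velocity perpendicular to the bank is 2.0 × sin 84° = 1.989 m/s.
Only the cross-stream component determines the crossing time; the current contributes nothing perpendicular to the bank.
Time = 296 / 1.989 = 148.815 s.

148.82 s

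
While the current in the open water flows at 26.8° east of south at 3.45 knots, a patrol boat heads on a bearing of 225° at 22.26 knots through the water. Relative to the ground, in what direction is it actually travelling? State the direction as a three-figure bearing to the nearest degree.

Taking east as x and north as y: velocity relative to the water = (-15.740, -15.740) knots; the water relative to ground = (1.556, -3.079) knots.
Velocity relative to ground = (-15.740, -15.740) + (1.556, -3.079) = (-14.185, -18.820) knots.
Bearing = atan2(-14.18, -18.82) = 217.01° clockwise from north.

217°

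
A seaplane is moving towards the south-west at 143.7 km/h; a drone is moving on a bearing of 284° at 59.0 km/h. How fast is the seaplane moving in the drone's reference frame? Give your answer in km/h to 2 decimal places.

Taking east as x and north as y: seaplane velocity = (-101.611, -101.611) km/h; drone velocity = (-57.247, 14.273) km/h.
Velocity of seaplane relative to drone = (-101.611, -101.611) − (-57.247, 14.273) = (-44.364, -115.885) km/h.
Magnitude = |(-44.364, -115.885)| = 124.086 km/h.

124.09 km/h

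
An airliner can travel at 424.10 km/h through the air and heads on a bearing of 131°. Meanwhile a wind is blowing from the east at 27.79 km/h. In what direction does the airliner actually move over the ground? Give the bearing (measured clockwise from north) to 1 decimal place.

133.6°

Taking east as x and north as y: velocity relative to the air = (320.072, -278.235) km/h; the air relative to ground = (-27.790, 0.000) km/h.
Velocity relative to ground = (320.072, -278.235) + (-27.790, 0.000) = (292.282, -278.235) km/h.
Bearing = atan2(292.28, -278.23) = 133.59° clockwise from north.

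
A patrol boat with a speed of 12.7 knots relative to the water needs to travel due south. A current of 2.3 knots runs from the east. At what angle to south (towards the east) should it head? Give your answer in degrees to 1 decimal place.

10.4°

The current pushes perpendicular to the desired track; the heading must have a component into the current equal to 2.3 knots: 12.7 sin θ = 2.3.
sin θ = 0.1811, so θ = 10.434°.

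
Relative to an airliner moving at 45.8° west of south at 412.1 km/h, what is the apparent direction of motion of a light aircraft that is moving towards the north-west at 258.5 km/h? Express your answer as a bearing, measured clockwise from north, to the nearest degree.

013°

Taking east as x and north as y: light aircraft velocity = (-182.787, 182.787) km/h; airliner velocity = (-295.439, -287.302) km/h.
Velocity of light aircraft relative to airliner = (-182.787, 182.787) − (-295.439, -287.302) = (112.652, 470.089) km/h.
Bearing = atan2(112.65, 470.09) = 13.48° clockwise from north.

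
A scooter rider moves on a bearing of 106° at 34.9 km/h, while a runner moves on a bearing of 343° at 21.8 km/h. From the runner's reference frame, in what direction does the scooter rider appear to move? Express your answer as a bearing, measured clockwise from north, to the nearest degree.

127°

Taking east as x and north as y: scooter rider velocity = (33.548, -9.620) km/h; runner velocity = (-6.374, 20.847) km/h.
Velocity of scooter rider relative to runner = (33.548, -9.620) − (-6.374, 20.847) = (39.922, -30.467) km/h.
Bearing = atan2(39.92, -30.47) = 127.35° clockwise from north.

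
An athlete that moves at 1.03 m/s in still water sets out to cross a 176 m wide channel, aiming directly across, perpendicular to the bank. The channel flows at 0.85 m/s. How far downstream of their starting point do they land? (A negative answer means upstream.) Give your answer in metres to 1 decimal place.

Perpendicular speed = 1.030 m/s; crossing time = 176 / 1.030 = 170.874 s.
Net downstream speed = 0.850 m/s.
Drift = 0.850 × 170.874 = 145.243 m (downstream).

145.2 m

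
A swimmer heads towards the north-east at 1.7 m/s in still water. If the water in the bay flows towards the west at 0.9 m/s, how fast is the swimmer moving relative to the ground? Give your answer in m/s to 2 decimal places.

Taking east as x and north as y: velocity relative to the water = (1.202, 1.202) m/s; the water relative to ground = (-0.900, 0.000) m/s.
Velocity relative to ground = (1.202, 1.202) + (-0.900, 0.000) = (0.302, 1.202) m/s.
Speed = |(0.302, 1.202)| = 1.239 m/s.

1.24 m/s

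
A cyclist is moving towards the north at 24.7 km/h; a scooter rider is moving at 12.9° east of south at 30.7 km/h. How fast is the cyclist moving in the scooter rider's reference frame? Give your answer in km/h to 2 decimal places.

Taking east as x and north as y: cyclist velocity = (0.000, 24.700) km/h; scooter rider velocity = (6.854, -29.925) km/h.
Velocity of cyclist relative to scooter rider = (0.000, 24.700) − (6.854, -29.925) = (-6.854, 54.625) km/h.
Magnitude = |(-6.854, 54.625)| = 55.053 km/h.

55.05 km/h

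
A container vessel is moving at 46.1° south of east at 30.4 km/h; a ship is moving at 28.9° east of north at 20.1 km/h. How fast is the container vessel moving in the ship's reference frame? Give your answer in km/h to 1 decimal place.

41.1 km/h

Taking east as x and north as y: container vessel velocity = (21.079, -21.905) km/h; ship velocity = (9.714, 17.597) km/h.
Velocity of container vessel relative to ship = (21.079, -21.905) − (9.714, 17.597) = (11.365, -39.502) km/h.
Magnitude = |(11.365, -39.502)| = 41.104 km/h.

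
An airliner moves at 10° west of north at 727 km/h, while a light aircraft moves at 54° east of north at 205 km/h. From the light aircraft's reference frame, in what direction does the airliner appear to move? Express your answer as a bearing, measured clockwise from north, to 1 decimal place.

Taking east as x and north as y: airliner velocity = (-126.242, 715.955) km/h; light aircraft velocity = (165.848, 120.496) km/h.
Velocity of airliner relative to light aircraft = (-126.242, 715.955) − (165.848, 120.496) = (-292.091, 595.459) km/h.
Bearing = atan2(-292.09, 595.46) = 333.87° clockwise from north.

333.9°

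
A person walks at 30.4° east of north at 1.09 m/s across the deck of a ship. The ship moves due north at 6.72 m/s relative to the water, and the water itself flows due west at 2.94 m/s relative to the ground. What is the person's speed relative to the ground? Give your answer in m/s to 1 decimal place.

In east/north components (m/s): person relative to ship = (0.552, 0.940); ship relative to water = (0.000, 6.720); water relative to ground = (-2.940, 0.000).
Sum = (-2.388, 7.660) m/s.
Speed = |(-2.388, 7.660)| = 8.024 m/s.

8.0 m/s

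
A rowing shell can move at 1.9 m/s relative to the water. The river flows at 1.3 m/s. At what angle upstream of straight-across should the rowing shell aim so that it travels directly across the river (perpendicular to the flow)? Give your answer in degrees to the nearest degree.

To cancel the current, the upstream component of the rowing shell's velocity must equal the flow: 1.9 sin θ = 1.3.
sin θ = 1.3 / 1.9 = 0.6842.
θ = arcsin(0.6842) = 43.174°.

43°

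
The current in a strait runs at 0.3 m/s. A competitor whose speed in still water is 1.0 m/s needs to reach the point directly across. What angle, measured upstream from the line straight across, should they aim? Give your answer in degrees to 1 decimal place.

To cancel the current, the upstream component of the competitor's velocity must equal the flow: 1.0 sin θ = 0.3.
sin θ = 0.3 / 1.0 = 0.3000.
θ = arcsin(0.3000) = 17.458°.

17.5°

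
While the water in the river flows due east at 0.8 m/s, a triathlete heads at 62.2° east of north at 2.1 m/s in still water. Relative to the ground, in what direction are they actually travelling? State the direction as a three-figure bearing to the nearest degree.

070°

Taking east as x and north as y: velocity relative to the water = (1.858, 0.979) m/s; the water relative to ground = (0.800, 0.000) m/s.
Velocity relative to ground = (1.858, 0.979) + (0.800, 0.000) = (2.658, 0.979) m/s.
Bearing = atan2(2.66, 0.98) = 69.77° clockwise from north.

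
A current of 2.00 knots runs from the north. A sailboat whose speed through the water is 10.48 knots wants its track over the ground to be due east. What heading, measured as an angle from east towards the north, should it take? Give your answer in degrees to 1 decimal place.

The current pushes perpendicular to the desired track; the heading must have a component into the current equal to 2.00 knots: 10.48 sin θ = 2.00.
sin θ = 0.1908, so θ = 11.002°.

11.0°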